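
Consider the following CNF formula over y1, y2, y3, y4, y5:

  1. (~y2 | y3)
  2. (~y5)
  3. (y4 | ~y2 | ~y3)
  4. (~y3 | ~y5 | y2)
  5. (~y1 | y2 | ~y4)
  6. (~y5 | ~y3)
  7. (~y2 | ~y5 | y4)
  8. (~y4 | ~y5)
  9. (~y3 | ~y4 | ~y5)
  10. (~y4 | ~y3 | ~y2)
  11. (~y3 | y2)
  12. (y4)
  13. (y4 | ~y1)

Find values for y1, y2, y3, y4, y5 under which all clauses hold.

The clause (~y5) is unit: y5 must be False.
(y4) is a unit clause, so y4 = True.
y1 occurs only negated in the remaining clauses — set y1 = False.
Set y2 = False and propagate.
  then y3 is forced to False.
Every clause has at least one true literal under this assignment.

y1 = 0, y2 = 0, y3 = 0, y4 = 1, y5 = 0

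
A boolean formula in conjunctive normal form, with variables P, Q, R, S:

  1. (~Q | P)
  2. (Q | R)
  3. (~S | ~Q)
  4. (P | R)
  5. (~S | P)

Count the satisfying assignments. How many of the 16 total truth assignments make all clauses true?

Satisfying assignments:
  P=0 Q=0 R=1 S=0
  P=1 Q=0 R=1 S=0
  P=1 Q=0 R=1 S=1
  P=1 Q=1 R=0 S=0
  P=1 Q=1 R=1 S=0
That's 5 in total.

5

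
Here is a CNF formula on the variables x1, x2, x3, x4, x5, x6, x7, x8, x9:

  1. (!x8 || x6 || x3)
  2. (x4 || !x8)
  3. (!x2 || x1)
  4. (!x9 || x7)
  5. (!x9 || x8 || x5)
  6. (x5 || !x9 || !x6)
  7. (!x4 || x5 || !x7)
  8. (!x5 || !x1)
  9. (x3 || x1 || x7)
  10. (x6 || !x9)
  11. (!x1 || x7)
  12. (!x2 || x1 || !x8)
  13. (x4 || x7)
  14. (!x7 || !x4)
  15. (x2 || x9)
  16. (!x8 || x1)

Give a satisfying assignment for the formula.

x1=False, x2=False, x3=False, x4=False, x5=True, x6=True, x7=True, x8=False, x9=True

Check each clause:
  1. (x6 || !x8 || x3) — !x8 is true.
  2. (x4 || !x8) — !x8 is true.
  3. (x1 || !x2) — !x2 is true.
  4. (x7 || !x9) — x7 is true.
  5. (x5 || x8 || !x9) — x5 is true.
  6. (!x9 || !x6 || x5) — x5 is true.
  7. (!x7 || x5 || !x4) — !x4 is true.
  8. (!x1 || !x5) — !x1 is true.
  9. (x7 || x1 || x3) — x7 is true.
  10. (x6 || !x9) — x6 is true.
  11. (!x1 || x7) — !x1 is true.
  12. (!x2 || !x8 || x1) — !x8 is true.
  13. (x4 || x7) — x7 is true.
  14. (!x4 || !x7) — !x4 is true.
  15. (x9 || x2) — x9 is true.
  16. (!x8 || x1) — !x8 is true.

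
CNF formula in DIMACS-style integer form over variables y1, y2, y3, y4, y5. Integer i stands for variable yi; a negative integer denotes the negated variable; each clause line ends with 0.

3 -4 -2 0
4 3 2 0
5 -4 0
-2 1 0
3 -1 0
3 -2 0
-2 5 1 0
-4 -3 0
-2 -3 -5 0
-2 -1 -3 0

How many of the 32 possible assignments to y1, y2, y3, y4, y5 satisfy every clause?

5

The models are:
  y1=F y2=F y3=F y4=T y5=T
  y1=F y2=F y3=T y4=F y5=F
  y1=F y2=F y3=T y4=F y5=T
  y1=T y2=F y3=T y4=F y5=F
  y1=T y2=F y3=T y4=F y5=T
That's 5 in total.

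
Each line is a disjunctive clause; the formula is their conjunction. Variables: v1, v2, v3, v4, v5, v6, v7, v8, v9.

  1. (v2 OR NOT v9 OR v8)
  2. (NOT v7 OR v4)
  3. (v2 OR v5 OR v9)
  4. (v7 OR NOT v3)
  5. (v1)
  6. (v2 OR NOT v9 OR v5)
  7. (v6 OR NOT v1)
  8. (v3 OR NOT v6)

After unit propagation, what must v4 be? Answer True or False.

True

Unit clause (v1) sets v1 = True.
From (v6 OR NOT v1) and v1 = True: v6 = True.
From (v3 OR NOT v6) and v6 = True: v3 = True.
(v7 OR NOT v3) with v3 = True leaves only v7, so v7 = True.
(v4 OR NOT v7): since v7 = True, the clause reduces to (v4). v4 = True.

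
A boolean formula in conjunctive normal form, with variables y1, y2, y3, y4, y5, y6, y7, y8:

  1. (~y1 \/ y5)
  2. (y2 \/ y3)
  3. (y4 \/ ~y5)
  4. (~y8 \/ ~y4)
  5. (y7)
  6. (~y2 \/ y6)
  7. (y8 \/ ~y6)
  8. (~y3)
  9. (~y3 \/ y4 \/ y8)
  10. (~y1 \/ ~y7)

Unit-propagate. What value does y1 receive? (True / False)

Unit clause (y7) sets y7 = True.
(~y3) stands alone — y3 = False.
(y2 \/ y3) with y3 = False leaves only y2, so y2 = True.
(y6 \/ ~y2) with y2 = True leaves only y6, so y6 = True.
(y8 \/ ~y6) with y6 = True leaves only y8, so y8 = True.
(~y8 \/ ~y4): since y8 = True, the clause reduces to (~y4). y4 = False.
(y4 \/ ~y5): since y4 = False, the clause reduces to (~y5). y5 = False.
From (~y1 \/ y5) and y5 = False: y1 = False.

False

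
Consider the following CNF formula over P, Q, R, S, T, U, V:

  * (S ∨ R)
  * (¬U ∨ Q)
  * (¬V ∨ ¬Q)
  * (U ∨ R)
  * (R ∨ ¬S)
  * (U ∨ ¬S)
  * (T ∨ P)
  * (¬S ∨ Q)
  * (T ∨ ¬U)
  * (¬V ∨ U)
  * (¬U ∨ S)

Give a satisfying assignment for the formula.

P=0  Q=0  R=1  S=0  T=1  U=0  V=0

Check each clause:
  1. (S ∨ R) — R is true.
  2. (Q ∨ ¬U) — ¬U is true.
  3. (¬V ∨ ¬Q) — ¬V is true.
  4. (U ∨ R) — R is true.
  5. (¬S ∨ R) — R is true.
  6. (¬S ∨ U) — ¬S is true.
  7. (T ∨ P) — T is true.
  8. (¬S ∨ Q) — ¬S is true.
  9. (¬U ∨ T) — ¬U is true.
  10. (U ∨ ¬V) — ¬V is true.
  11. (S ∨ ¬U) — ¬U is true.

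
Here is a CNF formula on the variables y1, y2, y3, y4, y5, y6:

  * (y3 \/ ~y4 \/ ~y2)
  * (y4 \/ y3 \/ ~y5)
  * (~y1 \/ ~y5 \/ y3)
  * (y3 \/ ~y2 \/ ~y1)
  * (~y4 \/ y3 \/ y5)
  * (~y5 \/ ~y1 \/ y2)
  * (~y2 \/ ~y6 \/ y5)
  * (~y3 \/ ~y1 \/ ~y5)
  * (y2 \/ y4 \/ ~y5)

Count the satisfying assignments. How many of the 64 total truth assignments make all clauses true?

25

Case analysis on y5 and y3:
  y5=1, y3=1: y6 free; 3 ways for (y1,y2,y4) × 2^1 = 6.
  y5=1, y3=0: remaining (y1,y2,y4,y6) ∈ {(0,0,1,0); (0,0,1,1)} — 2.
  y5=0, y3=1: y1, y4 free; 3 ways for (y2,y6) × 2^2 = 12.
  y5=0, y3=0: 5 of the 16 assignments to (y1,y2,y4,y6) work.
Total: 6 + 2 + 12 + 5 = 25.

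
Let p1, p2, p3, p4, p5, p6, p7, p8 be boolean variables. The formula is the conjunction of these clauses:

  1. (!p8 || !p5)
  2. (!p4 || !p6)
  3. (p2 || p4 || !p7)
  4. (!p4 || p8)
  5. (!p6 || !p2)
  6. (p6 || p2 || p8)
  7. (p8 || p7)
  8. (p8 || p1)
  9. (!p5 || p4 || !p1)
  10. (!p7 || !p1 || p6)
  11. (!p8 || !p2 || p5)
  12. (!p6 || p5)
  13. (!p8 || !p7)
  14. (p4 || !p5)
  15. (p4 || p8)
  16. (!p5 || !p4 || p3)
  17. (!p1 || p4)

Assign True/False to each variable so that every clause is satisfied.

p1=False  p2=False  p3=True  p4=True  p5=False  p6=False  p7=False  p8=True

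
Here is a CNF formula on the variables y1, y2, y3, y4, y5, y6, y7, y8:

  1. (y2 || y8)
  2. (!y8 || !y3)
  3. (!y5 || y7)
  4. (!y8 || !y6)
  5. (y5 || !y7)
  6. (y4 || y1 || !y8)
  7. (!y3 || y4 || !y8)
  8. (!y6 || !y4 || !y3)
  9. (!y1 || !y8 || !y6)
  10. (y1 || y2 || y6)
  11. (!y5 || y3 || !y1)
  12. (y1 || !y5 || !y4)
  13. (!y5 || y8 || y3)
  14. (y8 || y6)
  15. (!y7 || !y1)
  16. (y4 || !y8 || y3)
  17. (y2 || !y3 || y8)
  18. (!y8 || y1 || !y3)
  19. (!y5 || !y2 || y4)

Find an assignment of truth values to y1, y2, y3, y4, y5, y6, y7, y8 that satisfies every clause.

y1 = False, y2 = True, y3 = True, y4 = False, y5 = False, y6 = True, y7 = False, y8 = False

Try y1 = False.
Branch on y2: take y2 = True.
Set y3 = True and propagate.
  then y8 is forced to False.
  then y6 is forced to True.
  then y4 is forced to False.
  then y5 is forced to False.
  then y7 is forced to False.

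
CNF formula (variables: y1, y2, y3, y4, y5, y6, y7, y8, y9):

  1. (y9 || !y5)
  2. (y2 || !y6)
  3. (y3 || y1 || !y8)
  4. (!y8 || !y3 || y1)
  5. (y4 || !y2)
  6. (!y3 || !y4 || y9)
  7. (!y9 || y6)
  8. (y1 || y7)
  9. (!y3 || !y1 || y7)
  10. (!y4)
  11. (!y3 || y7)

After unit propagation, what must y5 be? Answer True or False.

False

(!y4) is a unit clause: y4 = False.
(y4 || !y2) with y4 = False leaves only !y2, so y2 = False.
(!y6 || y2) with y2 = False leaves only !y6, so y6 = False.
In (!y9 || y6), y6 is now false; !y9 must hold, so y9 = False.
(!y5 || y9) with y9 = False leaves only !y5, so y5 = False.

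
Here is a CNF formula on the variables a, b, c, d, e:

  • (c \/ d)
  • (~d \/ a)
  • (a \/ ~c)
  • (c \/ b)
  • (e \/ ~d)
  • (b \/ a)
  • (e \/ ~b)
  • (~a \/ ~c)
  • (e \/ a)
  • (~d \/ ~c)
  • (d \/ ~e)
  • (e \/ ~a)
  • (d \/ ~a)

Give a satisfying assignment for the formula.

a = True, b = True, c = False, d = True, e = True

Check each clause:
  1. (c \/ d) — d is true.
  2. (~d \/ a) — a is true.
  3. (a \/ ~c) — a is true.
  4. (c \/ b) — b is true.
  5. (e \/ ~d) — e is true.
  6. (a \/ b) — a is true.
  7. (~b \/ e) — e is true.
  8. (~c \/ ~a) — ~c is true.
  9. (a \/ e) — a is true.
  10. (~c \/ ~d) — ~c is true.
  11. (~e \/ d) — d is true.
  12. (e \/ ~a) — e is true.
  13. (~a \/ d) — d is true.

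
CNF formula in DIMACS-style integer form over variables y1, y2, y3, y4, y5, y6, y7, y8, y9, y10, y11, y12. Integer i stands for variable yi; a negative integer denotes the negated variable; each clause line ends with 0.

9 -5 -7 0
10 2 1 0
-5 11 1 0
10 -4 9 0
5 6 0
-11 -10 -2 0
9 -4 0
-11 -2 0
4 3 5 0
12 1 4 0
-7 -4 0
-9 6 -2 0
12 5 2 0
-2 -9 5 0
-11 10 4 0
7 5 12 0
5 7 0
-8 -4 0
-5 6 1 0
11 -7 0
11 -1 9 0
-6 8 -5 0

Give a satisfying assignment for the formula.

y1=True  y2=False  y3=False  y4=False  y5=True  y6=False  y7=True  y8=False  y9=True  y10=True  y11=True  y12=True

y12 occurs only positively in the remaining clauses — set y12 = True.
Branch on y1: take y1 = True.
Set y2 = False and propagate.
Branch on y3: take y3 = False.
The remaining clauses are satisfied by y4 = False, y5 = True, y6 = False, y7 = True, y8 = False, y9 = True, y10 = True, y11 = True.
Every clause has at least one true literal under this assignment.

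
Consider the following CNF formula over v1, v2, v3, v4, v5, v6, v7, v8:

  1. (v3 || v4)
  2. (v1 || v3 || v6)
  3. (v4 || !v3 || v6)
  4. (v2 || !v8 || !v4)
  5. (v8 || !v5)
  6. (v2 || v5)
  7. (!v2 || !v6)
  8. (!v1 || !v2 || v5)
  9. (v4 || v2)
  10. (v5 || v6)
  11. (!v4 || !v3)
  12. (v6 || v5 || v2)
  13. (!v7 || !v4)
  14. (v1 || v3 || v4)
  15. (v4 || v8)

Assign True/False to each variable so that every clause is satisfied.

v1=1, v2=1, v3=0, v4=1, v5=1, v6=0, v7=0, v8=1

Check each clause:
  1. (v4 || v3) — v4 is true.
  2. (v1 || v3 || v6) — v1 is true.
  3. (v6 || !v3 || v4) — v4 is true.
  4. (!v8 || v2 || !v4) — v2 is true.
  5. (v8 || !v5) — v8 is true.
  6. (v2 || v5) — v2 is true.
  7. (!v6 || !v2) — !v6 is true.
  8. (!v2 || v5 || !v1) — v5 is true.
  9. (v4 || v2) — v2 is true.
  10. (v6 || v5) — v5 is true.
  11. (!v4 || !v3) — !v3 is true.
  12. (v6 || v2 || v5) — v2 is true.
  13. (!v4 || !v7) — !v7 is true.
  14. (v4 || v1 || v3) — v1 is true.
  15. (v8 || v4) — v8 is true.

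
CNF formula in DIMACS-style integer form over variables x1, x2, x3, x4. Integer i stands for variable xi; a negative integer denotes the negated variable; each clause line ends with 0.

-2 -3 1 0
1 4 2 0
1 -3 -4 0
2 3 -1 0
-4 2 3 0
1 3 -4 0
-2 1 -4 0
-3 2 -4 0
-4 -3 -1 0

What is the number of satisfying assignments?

5

Satisfying assignments:
  x1=0 x2=1 x3=0 x4=0
  x1=1 x2=0 x3=1 x4=0
  x1=1 x2=1 x3=0 x4=0
  x1=1 x2=1 x3=0 x4=1
  x1=1 x2=1 x3=1 x4=0
Count: 5.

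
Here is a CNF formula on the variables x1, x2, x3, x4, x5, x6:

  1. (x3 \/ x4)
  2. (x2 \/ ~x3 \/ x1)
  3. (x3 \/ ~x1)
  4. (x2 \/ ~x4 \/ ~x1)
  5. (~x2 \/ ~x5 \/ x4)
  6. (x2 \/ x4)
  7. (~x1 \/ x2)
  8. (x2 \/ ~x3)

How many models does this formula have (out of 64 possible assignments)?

20

Case analysis on x2 and x1:
  x2=T, x1=T: x6 free; 3 ways for (x3,x4,x5) × 2^1 = 6.
  x2=T, x1=F: x6 free; 5 ways for (x3,x4,x5) × 2^1 = 10.
  x2=F, x1=T: a clause becomes empty — 0.
  x2=F, x1=F: remaining (x3,x4,x5,x6) ∈ {(F,T,F,F); (F,T,F,T); (F,T,T,F); (F,T,T,T)} — 4.
Total: 6 + 10 + 0 + 4 = 20.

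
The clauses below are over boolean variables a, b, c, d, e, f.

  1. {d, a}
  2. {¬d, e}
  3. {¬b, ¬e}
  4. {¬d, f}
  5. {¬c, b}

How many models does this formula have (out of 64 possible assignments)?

10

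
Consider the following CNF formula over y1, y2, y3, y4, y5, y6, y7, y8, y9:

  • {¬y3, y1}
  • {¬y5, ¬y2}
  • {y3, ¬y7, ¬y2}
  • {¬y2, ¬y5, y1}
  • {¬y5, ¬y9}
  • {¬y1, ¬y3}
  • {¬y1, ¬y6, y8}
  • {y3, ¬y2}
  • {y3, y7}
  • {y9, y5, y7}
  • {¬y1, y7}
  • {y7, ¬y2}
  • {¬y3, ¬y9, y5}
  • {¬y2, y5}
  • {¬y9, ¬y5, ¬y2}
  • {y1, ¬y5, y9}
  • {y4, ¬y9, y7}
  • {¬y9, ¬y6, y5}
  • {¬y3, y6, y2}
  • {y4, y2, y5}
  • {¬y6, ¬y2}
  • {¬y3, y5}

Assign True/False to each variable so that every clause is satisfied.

y1=True  y2=False  y3=False  y4=True  y5=True  y6=True  y7=True  y8=True  y9=False

Check each clause:
  1. {y1, ¬y3} — y1 is true.
  2. {¬y2, ¬y5} — ¬y2 is true.
  3. {y3, ¬y7, ¬y2} — ¬y2 is true.
  4. {¬y5, y1, ¬y2} — y1 is true.
  5. {¬y9, ¬y5} — ¬y9 is true.
  6. {¬y3, ¬y1} — ¬y3 is true.
  7. {¬y1, ¬y6, y8} — y8 is true.
  8. {¬y2, y3} — ¬y2 is true.
  9. {y7, y3} — y7 is true.
  10. {y7, y9, y5} — y5 is true.
  11. {y7, ¬y1} — y7 is true.
  12. {y7, ¬y2} — ¬y2 is true.
  13. {y5, ¬y9, ¬y3} — y5 is true.
  14. {y5, ¬y2} — y5 is true.
  15. {¬y5, ¬y9, ¬y2} — ¬y2 is true.
  16. {y1, y9, ¬y5} — y1 is true.
  17. {y7, y4, ¬y9} — y4 is true.
  18. {¬y6, y5, ¬y9} — y5 is true.
  19. {y2, ¬y3, y6} — ¬y3 is true.
  20. {y2, y4, y5} — y4 is true.
  21. {¬y6, ¬y2} — ¬y2 is true.
  22. {¬y3, y5} — y5 is true.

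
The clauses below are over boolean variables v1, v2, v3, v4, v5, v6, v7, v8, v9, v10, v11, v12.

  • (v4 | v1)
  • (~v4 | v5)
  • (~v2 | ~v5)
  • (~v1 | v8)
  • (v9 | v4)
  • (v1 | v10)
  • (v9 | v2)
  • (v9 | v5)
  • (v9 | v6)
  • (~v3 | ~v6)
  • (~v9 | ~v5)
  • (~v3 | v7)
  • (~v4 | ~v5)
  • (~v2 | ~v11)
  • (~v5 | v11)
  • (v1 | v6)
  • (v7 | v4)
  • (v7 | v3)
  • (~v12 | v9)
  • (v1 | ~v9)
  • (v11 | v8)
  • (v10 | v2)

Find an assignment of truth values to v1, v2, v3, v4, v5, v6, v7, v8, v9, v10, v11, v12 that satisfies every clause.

v1=True, v2=True, v3=False, v4=False, v5=False, v6=False, v7=True, v8=True, v9=True, v10=True, v11=False, v12=False

Check each clause:
  1. (v4 | v1) — v1 is true.
  2. (~v4 | v5) — ~v4 is true.
  3. (~v2 | ~v5) — ~v5 is true.
  4. (v8 | ~v1) — v8 is true.
  5. (v4 | v9) — v9 is true.
  6. (v10 | v1) — v1 is true.
  7. (v2 | v9) — v9 is true.
  8. (v5 | v9) — v9 is true.
  9. (v6 | v9) — v9 is true.
  10. (~v3 | ~v6) — ~v6 is true.
  11. (~v5 | ~v9) — ~v5 is true.
  12. (~v3 | v7) — ~v3 is true.
  13. (~v5 | ~v4) — ~v5 is true.
  14. (~v2 | ~v11) — ~v11 is true.
  15. (v11 | ~v5) — ~v5 is true.
  16. (v1 | v6) — v1 is true.
  17. (v4 | v7) — v7 is true.
  18. (v3 | v7) — v7 is true.
  19. (v9 | ~v12) — v9 is true.
  20. (v1 | ~v9) — v1 is true.
  21. (v11 | v8) — v8 is true.
  22. (v2 | v10) — v2 is true.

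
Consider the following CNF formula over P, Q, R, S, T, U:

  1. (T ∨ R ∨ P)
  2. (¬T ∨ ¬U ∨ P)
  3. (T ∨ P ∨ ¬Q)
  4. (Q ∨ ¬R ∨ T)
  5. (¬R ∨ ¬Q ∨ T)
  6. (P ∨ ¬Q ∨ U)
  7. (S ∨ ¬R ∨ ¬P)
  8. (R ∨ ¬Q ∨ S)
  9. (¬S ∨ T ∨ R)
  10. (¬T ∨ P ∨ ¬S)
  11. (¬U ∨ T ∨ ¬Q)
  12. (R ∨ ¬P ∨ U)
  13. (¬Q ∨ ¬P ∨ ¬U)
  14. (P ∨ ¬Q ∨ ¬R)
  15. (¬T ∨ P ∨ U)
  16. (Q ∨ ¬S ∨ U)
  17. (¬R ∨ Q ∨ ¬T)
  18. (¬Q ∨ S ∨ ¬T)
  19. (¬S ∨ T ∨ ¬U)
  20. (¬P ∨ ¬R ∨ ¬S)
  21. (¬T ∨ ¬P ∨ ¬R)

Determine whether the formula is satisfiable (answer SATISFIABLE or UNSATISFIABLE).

SATISFIABLE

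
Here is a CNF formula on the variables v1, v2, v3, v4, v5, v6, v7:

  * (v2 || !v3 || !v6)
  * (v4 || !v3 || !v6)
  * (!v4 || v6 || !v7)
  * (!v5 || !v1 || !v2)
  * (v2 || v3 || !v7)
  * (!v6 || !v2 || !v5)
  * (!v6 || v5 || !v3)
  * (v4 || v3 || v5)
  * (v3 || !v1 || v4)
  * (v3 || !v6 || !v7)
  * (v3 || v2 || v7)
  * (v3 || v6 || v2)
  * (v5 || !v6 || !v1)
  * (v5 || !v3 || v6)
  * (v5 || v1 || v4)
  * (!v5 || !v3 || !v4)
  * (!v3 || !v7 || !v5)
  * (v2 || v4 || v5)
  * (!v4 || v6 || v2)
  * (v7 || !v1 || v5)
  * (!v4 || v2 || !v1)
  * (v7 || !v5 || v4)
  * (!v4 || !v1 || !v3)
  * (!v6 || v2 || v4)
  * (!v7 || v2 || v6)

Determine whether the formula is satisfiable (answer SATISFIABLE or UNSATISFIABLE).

SATISFIABLE

Set v1 = False and propagate.
Set v2 = True and propagate.
The remaining clauses are satisfied by v3 = False, v4 = True, v5 = False, v6 = True, v7 = False.
Every clause has at least one true literal under this assignment.
So v1=F, v2=T, v3=F, v4=T, v5=F, v6=T, v7=F is a satisfying assignment.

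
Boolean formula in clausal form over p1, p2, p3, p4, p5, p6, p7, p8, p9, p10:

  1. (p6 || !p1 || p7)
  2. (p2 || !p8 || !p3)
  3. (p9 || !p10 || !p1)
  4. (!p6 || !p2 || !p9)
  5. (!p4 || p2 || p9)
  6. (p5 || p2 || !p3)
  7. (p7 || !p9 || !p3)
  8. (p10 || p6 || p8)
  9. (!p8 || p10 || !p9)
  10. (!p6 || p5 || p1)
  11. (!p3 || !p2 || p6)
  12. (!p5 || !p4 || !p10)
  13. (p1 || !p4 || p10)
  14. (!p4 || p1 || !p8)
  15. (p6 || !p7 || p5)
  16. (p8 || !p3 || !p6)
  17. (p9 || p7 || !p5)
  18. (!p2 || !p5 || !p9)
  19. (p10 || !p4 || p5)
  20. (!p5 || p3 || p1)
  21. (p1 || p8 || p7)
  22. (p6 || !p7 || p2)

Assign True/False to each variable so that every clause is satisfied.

p1 = 0  p2 = 1  p3 = 1  p4 = 0  p5 = 1  p6 = 1  p7 = 1  p8 = 1  p9 = 0  p10 = 1

p4 occurs only negated in the remaining clauses — set p4 = False.
Branch on p1: take p1 = False.
The remaining clauses are satisfied by p2 = True, p3 = True, p5 = True, p6 = True, p7 = True, p8 = True, p9 = False, p10 = True.
Every clause has at least one true literal under this assignment.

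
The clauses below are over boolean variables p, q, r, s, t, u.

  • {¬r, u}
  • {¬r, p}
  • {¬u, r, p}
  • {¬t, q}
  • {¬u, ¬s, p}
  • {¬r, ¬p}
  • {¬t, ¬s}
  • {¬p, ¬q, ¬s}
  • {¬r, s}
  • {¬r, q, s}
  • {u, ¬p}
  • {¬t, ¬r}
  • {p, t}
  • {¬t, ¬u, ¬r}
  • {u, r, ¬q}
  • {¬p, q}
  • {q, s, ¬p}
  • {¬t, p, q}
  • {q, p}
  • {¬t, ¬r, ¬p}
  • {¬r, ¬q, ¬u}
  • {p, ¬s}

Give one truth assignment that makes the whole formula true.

p=T, q=T, r=F, s=F, t=F, u=T

Set p = True and propagate.
  then r is forced to False.
  then u is forced to True.
  then q is forced to True.
  then s is forced to False.
t is now unconstrained; take t = False.
Every clause has at least one true literal under this assignment.
Check each clause:
  1. {u, ¬r} — ¬r is true.
  2. {¬r, p} — p is true.
  3. {p, r, ¬u} — p is true.
  4. {q, ¬t} — q is true.
  5. {¬u, ¬s, p} — p is true.
  6. {¬r, ¬p} — ¬r is true.
  7. {¬s, ¬t} — ¬t is true.
  8. {¬q, ¬s, ¬p} — ¬s is true.
  9. {s, ¬r} — ¬r is true.
  10. {q, s, ¬r} — q is true.
  11. {u, ¬p} — u is true.
  12. {¬r, ¬t} — ¬t is true.
  13. {p, t} — p is true.
  14. {¬r, ¬t, ¬u} — ¬t is true.
  15. {u, ¬q, r} — u is true.
  16. {q, ¬p} — q is true.
  17. {¬p, s, q} — q is true.
  18. {p, ¬t, q} — p is true.
  19. {q, p} — p is true.
  20. {¬p, ¬r, ¬t} — ¬t is true.
  21. {¬q, ¬r, ¬u} — ¬r is true.
  22. {¬s, p} — p is true.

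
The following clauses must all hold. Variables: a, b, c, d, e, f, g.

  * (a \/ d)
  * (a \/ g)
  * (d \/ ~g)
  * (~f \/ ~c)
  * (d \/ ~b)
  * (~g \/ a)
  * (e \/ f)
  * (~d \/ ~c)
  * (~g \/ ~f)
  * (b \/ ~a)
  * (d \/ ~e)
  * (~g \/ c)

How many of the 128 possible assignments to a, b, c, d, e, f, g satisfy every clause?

3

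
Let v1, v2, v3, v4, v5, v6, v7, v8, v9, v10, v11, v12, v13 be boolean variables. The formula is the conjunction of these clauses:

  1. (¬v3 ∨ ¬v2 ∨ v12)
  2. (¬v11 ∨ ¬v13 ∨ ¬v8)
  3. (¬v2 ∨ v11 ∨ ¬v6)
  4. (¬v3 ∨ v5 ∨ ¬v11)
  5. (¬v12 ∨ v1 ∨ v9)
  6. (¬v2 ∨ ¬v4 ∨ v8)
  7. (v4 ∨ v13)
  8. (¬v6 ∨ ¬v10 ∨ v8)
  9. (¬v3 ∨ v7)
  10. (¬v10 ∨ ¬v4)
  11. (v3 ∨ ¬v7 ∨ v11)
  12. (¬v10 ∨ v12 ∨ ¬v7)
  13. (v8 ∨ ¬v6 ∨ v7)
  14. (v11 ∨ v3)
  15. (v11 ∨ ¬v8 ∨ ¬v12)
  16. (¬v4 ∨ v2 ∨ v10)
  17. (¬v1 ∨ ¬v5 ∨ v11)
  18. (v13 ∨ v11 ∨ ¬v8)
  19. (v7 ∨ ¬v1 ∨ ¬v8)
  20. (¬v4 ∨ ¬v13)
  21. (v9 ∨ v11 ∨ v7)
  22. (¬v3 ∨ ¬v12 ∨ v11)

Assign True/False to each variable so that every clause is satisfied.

v1 = 1, v2 = 0, v3 = 0, v4 = 0, v5 = 0, v6 = 1, v7 = 1, v8 = 0, v9 = 0, v10 = 0, v11 = 1, v12 = 0, v13 = 1

Check each clause:
  1. (¬v2 ∨ ¬v3 ∨ v12) — ¬v3 is true.
  2. (¬v11 ∨ ¬v8 ∨ ¬v13) — ¬v8 is true.
  3. (v11 ∨ ¬v2 ∨ ¬v6) — v11 is true.
  4. (v5 ∨ ¬v11 ∨ ¬v3) — ¬v3 is true.
  5. (v9 ∨ ¬v12 ∨ v1) — ¬v12 is true.
  6. (v8 ∨ ¬v4 ∨ ¬v2) — ¬v4 is true.
  7. (v13 ∨ v4) — v13 is true.
  8. (v8 ∨ ¬v6 ∨ ¬v10) — ¬v10 is true.
  9. (v7 ∨ ¬v3) — ¬v3 is true.
  10. (¬v4 ∨ ¬v10) — ¬v4 is true.
  11. (¬v7 ∨ v3 ∨ v11) — v11 is true.
  12. (¬v10 ∨ v12 ∨ ¬v7) — ¬v10 is true.
  13. (¬v6 ∨ v7 ∨ v8) — v7 is true.
  14. (v3 ∨ v11) — v11 is true.
  15. (¬v8 ∨ ¬v12 ∨ v11) — ¬v8 is true.
  16. (v10 ∨ ¬v4 ∨ v2) — ¬v4 is true.
  17. (v11 ∨ ¬v1 ∨ ¬v5) — v11 is true.
  18. (v13 ∨ ¬v8 ∨ v11) — ¬v8 is true.
  19. (¬v8 ∨ v7 ∨ ¬v1) — ¬v8 is true.
  20. (¬v4 ∨ ¬v13) — ¬v4 is true.
  21. (v9 ∨ v7 ∨ v11) — v11 is true.
  22. (¬v12 ∨ v11 ∨ ¬v3) — v11 is true.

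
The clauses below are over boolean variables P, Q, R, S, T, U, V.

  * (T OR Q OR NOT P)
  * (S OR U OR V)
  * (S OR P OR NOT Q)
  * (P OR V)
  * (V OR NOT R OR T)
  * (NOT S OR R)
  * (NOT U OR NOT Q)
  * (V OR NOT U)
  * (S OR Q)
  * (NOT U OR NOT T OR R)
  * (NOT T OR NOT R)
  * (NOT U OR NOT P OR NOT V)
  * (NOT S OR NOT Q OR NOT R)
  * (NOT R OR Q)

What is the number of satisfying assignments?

3

The models are:
  P=T Q=T R=F S=F T=F U=F V=T
  P=T Q=T R=F S=F T=T U=F V=T
  P=T Q=T R=T S=F T=F U=F V=T
That's 3 in total.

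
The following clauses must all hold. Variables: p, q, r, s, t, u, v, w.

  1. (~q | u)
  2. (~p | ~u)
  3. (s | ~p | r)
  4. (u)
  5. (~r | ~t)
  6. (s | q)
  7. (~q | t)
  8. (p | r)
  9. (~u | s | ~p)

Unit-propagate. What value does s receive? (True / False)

(u) is a unit clause: u = True.
In (~u | ~p), ~u is now false; ~p must hold, so p = False.
(r | p): since p = False, the clause reduces to (r). r = True.
(~t | ~r) with r = True leaves only ~t, so t = False.
(~q | t) with t = False leaves only ~q, so q = False.
In (s | q), q is now false; s must hold, so s = True.

True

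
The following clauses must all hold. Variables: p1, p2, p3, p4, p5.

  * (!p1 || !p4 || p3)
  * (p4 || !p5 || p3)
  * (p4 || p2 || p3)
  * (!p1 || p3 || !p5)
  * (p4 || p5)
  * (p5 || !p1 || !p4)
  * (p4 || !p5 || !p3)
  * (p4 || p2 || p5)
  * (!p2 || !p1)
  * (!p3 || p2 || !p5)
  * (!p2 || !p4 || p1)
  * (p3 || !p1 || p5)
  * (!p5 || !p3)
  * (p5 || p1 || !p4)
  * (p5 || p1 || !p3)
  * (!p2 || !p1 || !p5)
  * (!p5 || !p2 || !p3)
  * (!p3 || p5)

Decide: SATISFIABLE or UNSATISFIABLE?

SATISFIABLE

Try p1 = False.
Try p2 = False.
For the remaining variables, p3 = False, p4 = True, p5 = True works.
So p1 = False, p2 = False, p3 = False, p4 = True, p5 = True is a satisfying assignment.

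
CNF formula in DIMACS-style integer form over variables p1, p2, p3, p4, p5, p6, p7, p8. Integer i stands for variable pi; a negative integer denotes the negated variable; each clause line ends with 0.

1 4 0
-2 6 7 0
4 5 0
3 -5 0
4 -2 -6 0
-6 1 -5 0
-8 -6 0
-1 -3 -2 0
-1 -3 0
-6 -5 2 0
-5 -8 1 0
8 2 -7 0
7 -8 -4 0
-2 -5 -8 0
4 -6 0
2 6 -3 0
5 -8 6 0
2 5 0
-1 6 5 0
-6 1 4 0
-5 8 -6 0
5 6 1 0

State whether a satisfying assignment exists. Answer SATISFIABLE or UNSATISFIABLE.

SATISFIABLE

Try p1 = False.
  then p4 is forced to True.
Branch on p2: take p2 = True.
Try p3 = False.
  then p5 is forced to False.
  then p6 is forced to True.
  then p8 is forced to False.
p7 is now unconstrained; take p7 = True.
Every clause has at least one true literal under this assignment.
So p1=False, p2=True, p3=False, p4=True, p5=False, p6=True, p7=True, p8=False is a satisfying assignment.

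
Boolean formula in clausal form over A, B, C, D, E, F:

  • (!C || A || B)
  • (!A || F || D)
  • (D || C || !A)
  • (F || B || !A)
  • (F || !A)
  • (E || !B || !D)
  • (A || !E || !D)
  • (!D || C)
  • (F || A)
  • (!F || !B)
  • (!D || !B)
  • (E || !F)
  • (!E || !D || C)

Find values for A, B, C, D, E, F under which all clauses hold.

A = True, B = False, C = True, D = True, E = True, F = True

Check each clause:
  1. (!C || A || B) — A is true.
  2. (!A || D || F) — D is true.
  3. (D || C || !A) — C is true.
  4. (B || F || !A) — F is true.
  5. (F || !A) — F is true.
  6. (!D || E || !B) — E is true.
  7. (!E || !D || A) — A is true.
  8. (C || !D) — C is true.
  9. (A || F) — A is true.
  10. (!F || !B) — !B is true.
  11. (!B || !D) — !B is true.
  12. (E || !F) — E is true.
  13. (!D || !E || C) — C is true.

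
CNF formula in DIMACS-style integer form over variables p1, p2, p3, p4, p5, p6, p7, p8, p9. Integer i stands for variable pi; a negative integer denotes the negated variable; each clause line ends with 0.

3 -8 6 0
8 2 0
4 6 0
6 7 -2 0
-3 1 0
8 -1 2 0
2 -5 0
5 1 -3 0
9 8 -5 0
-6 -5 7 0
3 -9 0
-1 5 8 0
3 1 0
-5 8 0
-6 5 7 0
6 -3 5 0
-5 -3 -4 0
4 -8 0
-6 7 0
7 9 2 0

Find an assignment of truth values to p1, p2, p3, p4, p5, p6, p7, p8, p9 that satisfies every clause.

Pure literal: p7 appears only positively; assign p7 = True.
Set p1 = True and propagate.
Set p2 = True and propagate.
For the remaining variables, p3 = True, p4 = True, p5 = False, p6 = True, p8 = True, p9 = False works.

p1=T, p2=T, p3=T, p4=T, p5=F, p6=T, p7=T, p8=T, p9=F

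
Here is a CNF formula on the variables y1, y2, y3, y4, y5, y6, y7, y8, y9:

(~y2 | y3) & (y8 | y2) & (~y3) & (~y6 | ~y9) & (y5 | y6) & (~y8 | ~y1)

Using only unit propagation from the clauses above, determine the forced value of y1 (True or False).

(~y3) is a unit clause: y3 = False.
From (y3 | ~y2) and y3 = False: y2 = False.
From (y8 | y2) and y2 = False: y8 = True.
(~y1 | ~y8) with y8 = True leaves only ~y1, so y1 = False.

False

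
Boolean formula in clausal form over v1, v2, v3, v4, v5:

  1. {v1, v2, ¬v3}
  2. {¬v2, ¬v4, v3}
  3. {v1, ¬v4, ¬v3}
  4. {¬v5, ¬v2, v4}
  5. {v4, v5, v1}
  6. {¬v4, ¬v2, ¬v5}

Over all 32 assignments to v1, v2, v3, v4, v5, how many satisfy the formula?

Case analysis on v4 and v2:
  v4=T, v2=T: remaining (v1,v3,v5) ∈ {(T,T,F)} — 1.
  v4=T, v2=F: v5 free; 3 ways for (v1,v3) × 2^1 = 6.
  v4=F, v2=T: remaining (v1,v3,v5) ∈ {(T,F,F); (T,T,F)} — 2.
  v4=F, v2=F: 5 of the 8 assignments to (v1,v3,v5) work.
Total: 1 + 6 + 2 + 5 = 14.

14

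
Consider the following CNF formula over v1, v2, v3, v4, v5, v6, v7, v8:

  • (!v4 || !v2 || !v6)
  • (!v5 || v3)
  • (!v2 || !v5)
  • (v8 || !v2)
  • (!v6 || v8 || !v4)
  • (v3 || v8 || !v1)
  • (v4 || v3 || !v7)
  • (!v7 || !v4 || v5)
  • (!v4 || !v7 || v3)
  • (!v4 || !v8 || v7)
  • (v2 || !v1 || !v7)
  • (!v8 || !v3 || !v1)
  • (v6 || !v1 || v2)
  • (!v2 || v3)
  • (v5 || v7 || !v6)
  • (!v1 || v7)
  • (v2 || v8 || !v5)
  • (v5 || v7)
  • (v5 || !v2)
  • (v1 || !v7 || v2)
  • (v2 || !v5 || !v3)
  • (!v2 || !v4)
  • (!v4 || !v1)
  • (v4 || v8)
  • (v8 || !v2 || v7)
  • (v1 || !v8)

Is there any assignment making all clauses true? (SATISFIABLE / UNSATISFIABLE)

UNSATISFIABLE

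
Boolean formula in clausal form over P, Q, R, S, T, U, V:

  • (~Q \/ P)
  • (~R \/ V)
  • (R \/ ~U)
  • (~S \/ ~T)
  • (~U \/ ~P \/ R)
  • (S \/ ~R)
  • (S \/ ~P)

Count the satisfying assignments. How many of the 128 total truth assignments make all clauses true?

Case analysis on R and P:
  R=1, P=1: remaining (Q,S,T,U,V) ∈ {(0,1,0,0,1); (0,1,0,1,1); (1,1,0,0,1); (1,1,0,1,1)} — 4.
  R=1, P=0: remaining (Q,S,T,U,V) ∈ {(0,1,0,0,1); (0,1,0,1,1)} — 2.
  R=0, P=1: remaining (Q,S,T,U,V) ∈ {(0,1,0,0,0); (0,1,0,0,1); (1,1,0,0,0); (1,1,0,0,1)} — 4.
  R=0, P=0: V free; 3 ways for (Q,S,T,U) × 2^1 = 6.
Total: 4 + 2 + 4 + 6 = 16.

16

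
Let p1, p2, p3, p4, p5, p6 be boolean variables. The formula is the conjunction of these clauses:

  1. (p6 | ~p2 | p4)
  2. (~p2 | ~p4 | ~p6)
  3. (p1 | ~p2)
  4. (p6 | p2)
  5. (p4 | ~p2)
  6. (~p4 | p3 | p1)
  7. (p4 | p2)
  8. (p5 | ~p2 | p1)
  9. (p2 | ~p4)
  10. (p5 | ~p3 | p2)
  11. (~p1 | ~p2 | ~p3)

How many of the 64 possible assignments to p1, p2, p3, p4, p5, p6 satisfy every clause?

2

The models are:
  p1=T p2=T p3=F p4=T p5=F p6=F
  p1=T p2=T p3=F p4=T p5=T p6=F
That's 2 in total.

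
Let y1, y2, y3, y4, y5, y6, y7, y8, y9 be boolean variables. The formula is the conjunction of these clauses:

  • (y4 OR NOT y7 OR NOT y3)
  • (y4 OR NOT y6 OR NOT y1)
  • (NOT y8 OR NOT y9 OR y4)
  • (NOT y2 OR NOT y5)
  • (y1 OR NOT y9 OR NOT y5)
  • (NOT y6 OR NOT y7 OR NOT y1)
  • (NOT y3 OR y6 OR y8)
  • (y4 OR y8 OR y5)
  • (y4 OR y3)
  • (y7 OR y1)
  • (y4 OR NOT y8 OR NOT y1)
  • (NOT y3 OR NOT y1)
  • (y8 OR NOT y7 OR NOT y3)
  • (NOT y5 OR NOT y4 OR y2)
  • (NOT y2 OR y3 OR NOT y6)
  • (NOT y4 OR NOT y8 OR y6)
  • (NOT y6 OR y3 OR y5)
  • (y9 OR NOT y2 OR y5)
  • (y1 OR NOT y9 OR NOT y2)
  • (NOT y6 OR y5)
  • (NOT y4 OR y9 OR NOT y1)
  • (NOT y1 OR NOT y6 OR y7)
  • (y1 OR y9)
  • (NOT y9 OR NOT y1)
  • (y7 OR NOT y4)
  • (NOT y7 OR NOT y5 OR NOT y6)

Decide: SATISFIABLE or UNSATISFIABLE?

SATISFIABLE

Set y1 = False and propagate.
  then y7 is forced to True.
  then y9 is forced to True.
  then y5 is forced to False.
  then y2 is forced to False.
  then y6 is forced to False.
The remaining clauses are satisfied by y3 = False, y4 = True, y8 = False.
Every clause has at least one true literal under this assignment.
So y1 = False  y2 = False  y3 = False  y4 = True  y5 = False  y6 = False  y7 = True  y8 = False  y9 = True is a satisfying assignment.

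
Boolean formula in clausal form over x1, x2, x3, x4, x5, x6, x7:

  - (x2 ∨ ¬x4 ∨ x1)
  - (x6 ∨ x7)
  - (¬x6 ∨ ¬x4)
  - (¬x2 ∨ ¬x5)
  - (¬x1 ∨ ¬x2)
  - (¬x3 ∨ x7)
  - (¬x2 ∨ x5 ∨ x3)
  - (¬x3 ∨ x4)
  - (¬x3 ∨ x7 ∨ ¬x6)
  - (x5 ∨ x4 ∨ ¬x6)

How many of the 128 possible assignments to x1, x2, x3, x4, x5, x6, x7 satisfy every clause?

Split on x2, then x3.
  x2=1, x3=1: remaining (x1,x4,x5,x6,x7) ∈ {(0,1,0,0,1)} — 1.
  x2=1, x3=0: a clause becomes empty — 0.
  x2=0, x3=1: remaining (x1,x4,x5,x6,x7) ∈ {(1,1,0,0,1); (1,1,1,0,1)} — 2.
  x2=0, x3=0: 10 of the 32 assignments to (x1,x4,x5,x6,x7) work.
Total: 1 + 0 + 2 + 10 = 13.

13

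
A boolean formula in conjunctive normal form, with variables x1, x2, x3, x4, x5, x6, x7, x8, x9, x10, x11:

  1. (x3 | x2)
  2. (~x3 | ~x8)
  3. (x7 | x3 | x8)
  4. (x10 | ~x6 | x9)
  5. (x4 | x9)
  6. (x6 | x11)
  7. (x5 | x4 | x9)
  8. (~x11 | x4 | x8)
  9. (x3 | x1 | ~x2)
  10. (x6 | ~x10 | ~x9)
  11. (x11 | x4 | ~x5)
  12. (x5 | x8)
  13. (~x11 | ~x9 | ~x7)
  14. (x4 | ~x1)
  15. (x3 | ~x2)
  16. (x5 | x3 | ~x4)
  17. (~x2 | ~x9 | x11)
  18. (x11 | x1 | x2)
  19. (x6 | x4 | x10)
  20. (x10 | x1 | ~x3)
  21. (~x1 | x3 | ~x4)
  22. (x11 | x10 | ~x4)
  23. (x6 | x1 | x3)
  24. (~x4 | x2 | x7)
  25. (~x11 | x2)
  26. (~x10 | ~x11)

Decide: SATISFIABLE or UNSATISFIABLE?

SATISFIABLE

Branch on x1: take x1 = True.
  then x4 is forced to True.
  then x3 is forced to True.
  then x8 is forced to False.
  then x5 is forced to True.
Try x2 = False.
  then x7 is forced to True.
  then x11 is forced to False.
  then x6 is forced to True.
  then x10 is forced to True.
x9 is now unconstrained; take x9 = True.
Every clause has at least one true literal under this assignment.
So x1=T, x2=F, x3=T, x4=T, x5=T, x6=T, x7=T, x8=F, x9=T, x10=T, x11=F is a satisfying assignment.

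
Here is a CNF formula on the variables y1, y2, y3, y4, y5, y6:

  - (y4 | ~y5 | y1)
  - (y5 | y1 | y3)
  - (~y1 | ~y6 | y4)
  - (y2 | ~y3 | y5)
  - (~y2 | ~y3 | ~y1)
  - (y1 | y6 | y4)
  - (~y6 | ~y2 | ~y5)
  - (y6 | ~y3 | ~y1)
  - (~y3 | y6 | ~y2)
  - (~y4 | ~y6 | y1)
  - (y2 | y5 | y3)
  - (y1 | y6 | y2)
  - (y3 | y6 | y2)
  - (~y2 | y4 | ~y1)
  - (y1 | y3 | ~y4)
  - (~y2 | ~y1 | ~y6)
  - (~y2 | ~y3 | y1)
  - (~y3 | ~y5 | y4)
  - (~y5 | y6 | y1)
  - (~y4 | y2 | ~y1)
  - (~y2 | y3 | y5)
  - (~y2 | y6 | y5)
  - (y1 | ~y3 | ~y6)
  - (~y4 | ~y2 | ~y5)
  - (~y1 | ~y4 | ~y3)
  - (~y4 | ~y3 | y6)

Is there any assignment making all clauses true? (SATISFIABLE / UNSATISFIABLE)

UNSATISFIABLE

y1 = True:
  y2 = True:
    propagation gives y3=False, y4=True, y6=False, y5=True; an empty clause results — contradiction.
  y2 = False:
    propagation gives y4=False, y6=False, y3=False; an empty clause results — contradiction.
y1 = False:
  y3 = True:
    propagation gives y2=False, y5=True, y4=True, y6=False; an empty clause results — contradiction.
  y3 = False:
    propagation gives y5=True, y4=True; an empty clause results — contradiction.
Every branch closes, so no satisfying assignment exists.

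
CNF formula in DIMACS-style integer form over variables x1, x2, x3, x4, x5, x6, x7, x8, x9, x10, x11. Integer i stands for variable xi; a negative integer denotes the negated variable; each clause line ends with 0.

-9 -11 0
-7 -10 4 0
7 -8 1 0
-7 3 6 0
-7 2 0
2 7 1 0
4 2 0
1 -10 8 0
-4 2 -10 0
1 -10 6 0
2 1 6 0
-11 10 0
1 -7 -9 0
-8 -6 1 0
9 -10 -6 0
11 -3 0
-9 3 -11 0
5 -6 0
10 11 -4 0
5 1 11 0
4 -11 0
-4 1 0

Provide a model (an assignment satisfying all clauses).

x1 = 0, x2 = 1, x3 = 0, x4 = 0, x5 = 1, x6 = 1, x7 = 0, x8 = 0, x9 = 1, x10 = 0, x11 = 0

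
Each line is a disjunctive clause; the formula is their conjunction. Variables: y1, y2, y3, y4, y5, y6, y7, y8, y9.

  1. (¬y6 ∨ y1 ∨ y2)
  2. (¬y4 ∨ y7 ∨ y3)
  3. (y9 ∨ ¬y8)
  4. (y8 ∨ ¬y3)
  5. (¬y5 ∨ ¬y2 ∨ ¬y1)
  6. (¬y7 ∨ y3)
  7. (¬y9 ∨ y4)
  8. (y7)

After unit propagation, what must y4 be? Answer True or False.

(y7) is a unit clause: y7 = True.
From (y3 ∨ ¬y7) and y7 = True: y3 = True.
In (y8 ∨ ¬y3), ¬y3 is now false; y8 must hold, so y8 = True.
From (y9 ∨ ¬y8) and y8 = True: y9 = True.
In (y4 ∨ ¬y9), ¬y9 is now false; y4 must hold, so y4 = True.

True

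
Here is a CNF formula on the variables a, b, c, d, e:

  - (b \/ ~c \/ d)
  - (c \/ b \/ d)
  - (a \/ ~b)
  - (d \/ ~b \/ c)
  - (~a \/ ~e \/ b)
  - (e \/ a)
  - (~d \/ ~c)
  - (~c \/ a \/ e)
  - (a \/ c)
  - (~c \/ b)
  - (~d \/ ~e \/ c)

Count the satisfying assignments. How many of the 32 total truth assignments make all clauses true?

4

The models are:
  a=1 b=0 c=0 d=1 e=0
  a=1 b=1 c=0 d=1 e=0
  a=1 b=1 c=1 d=0 e=0
  a=1 b=1 c=1 d=0 e=1
That's 4 in total.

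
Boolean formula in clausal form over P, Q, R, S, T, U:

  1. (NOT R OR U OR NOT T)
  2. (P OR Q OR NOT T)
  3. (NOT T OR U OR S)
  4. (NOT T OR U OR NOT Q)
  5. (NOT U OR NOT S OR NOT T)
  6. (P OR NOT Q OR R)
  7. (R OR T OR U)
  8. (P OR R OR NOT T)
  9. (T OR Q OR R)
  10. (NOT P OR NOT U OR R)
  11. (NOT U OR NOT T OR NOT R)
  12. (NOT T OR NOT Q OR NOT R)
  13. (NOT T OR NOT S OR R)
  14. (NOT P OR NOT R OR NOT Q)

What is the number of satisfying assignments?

12

Case analysis on T and R:
  T=1, R=1: a clause becomes empty — 0.
  T=1, R=0: a clause becomes empty — 0.
  T=0, R=1: S, U free; 3 ways for (P,Q) × 2^2 = 12.
  T=0, R=0: a clause becomes empty — 0.
Total: 0 + 0 + 12 + 0 = 12.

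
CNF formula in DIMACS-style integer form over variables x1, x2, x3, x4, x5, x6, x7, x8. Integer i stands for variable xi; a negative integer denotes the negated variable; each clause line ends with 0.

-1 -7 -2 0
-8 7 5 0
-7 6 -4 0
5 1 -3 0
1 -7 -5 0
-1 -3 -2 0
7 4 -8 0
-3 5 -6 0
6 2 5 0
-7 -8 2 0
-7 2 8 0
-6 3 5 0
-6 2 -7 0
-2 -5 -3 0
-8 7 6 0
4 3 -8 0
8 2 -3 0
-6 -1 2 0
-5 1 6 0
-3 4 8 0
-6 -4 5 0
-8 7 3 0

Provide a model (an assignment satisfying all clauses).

Set x1 = False and propagate.
Branch on x2: take x2 = True.
Set x3 = False and propagate.
The remaining clauses are satisfied by x4 = False, x5 = True, x6 = True, x7 = False, x8 = False.

x1=False, x2=True, x3=False, x4=False, x5=True, x6=True, x7=False, x8=False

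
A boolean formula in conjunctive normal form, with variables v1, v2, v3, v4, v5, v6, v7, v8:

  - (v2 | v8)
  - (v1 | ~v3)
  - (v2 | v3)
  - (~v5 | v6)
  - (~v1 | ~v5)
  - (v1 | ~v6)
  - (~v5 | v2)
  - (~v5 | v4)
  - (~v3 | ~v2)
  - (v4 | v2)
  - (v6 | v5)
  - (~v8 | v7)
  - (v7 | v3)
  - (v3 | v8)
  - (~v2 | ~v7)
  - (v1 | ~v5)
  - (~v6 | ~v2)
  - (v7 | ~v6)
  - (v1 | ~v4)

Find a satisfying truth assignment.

Set v1 = True and propagate.
  then v5 is forced to False.
  then v6 is forced to True.
  then v2 is forced to False.
  then v8 is forced to True.
  then v3 is forced to True.
  then v4 is forced to True.
  then v7 is forced to True.

v1 = True, v2 = False, v3 = True, v4 = True, v5 = False, v6 = True, v7 = True, v8 = True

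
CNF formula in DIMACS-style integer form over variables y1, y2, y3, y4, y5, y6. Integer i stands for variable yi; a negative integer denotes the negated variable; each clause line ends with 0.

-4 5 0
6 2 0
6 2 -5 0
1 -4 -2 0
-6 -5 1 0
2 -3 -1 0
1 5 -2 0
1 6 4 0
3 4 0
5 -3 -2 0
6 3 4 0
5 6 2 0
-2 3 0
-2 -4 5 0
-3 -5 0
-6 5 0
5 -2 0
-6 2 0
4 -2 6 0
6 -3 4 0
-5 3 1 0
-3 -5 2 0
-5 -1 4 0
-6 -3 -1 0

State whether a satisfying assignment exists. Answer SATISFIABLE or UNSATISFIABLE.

UNSATISFIABLE

y2 = True:
  propagation gives y3=True, y5=True; an empty clause results — contradiction.
y2 = False:
  propagation gives y6=True; an empty clause results — contradiction.
Every branch closes, so no satisfying assignment exists.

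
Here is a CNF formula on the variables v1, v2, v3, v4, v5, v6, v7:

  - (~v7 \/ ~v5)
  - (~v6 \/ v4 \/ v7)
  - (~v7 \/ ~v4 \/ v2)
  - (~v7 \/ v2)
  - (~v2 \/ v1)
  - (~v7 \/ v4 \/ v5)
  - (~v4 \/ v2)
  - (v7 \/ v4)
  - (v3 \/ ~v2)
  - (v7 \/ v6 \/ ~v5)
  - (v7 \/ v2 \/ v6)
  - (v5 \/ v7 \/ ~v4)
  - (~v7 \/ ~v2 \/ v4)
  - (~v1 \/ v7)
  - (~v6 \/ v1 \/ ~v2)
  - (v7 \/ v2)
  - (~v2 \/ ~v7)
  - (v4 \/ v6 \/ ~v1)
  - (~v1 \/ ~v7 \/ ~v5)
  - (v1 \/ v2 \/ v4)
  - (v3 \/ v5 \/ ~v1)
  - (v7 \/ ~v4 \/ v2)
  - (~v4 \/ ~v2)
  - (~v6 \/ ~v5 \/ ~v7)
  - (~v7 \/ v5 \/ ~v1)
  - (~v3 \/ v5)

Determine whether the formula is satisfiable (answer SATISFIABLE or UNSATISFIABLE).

UNSATISFIABLE

v7 = True:
  propagation gives v5=False, v2=True; an empty clause results — contradiction.
v7 = False:
  propagation gives v4=True, v2=True; an empty clause results — contradiction.
Every branch closes, so no satisfying assignment exists.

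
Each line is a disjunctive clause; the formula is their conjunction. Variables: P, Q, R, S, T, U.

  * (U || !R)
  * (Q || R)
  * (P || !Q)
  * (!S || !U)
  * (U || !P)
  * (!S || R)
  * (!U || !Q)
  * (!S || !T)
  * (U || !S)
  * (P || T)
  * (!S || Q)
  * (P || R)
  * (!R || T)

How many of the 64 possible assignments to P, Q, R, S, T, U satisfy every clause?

The models are:
  P=0 Q=0 R=1 S=0 T=1 U=1
  P=1 Q=0 R=1 S=0 T=1 U=1
That's 2 in total.

2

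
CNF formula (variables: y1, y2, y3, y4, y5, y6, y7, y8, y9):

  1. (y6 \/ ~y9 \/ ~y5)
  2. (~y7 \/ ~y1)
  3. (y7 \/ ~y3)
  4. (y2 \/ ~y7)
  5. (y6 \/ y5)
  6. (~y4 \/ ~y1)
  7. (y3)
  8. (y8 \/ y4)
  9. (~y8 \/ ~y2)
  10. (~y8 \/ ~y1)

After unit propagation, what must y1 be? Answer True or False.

(y3) stands alone — y3 = True.
From (~y3 \/ y7) and y3 = True: y7 = True.
(~y7 \/ ~y1): since y7 = True, the clause reduces to (~y1). y1 = False.

False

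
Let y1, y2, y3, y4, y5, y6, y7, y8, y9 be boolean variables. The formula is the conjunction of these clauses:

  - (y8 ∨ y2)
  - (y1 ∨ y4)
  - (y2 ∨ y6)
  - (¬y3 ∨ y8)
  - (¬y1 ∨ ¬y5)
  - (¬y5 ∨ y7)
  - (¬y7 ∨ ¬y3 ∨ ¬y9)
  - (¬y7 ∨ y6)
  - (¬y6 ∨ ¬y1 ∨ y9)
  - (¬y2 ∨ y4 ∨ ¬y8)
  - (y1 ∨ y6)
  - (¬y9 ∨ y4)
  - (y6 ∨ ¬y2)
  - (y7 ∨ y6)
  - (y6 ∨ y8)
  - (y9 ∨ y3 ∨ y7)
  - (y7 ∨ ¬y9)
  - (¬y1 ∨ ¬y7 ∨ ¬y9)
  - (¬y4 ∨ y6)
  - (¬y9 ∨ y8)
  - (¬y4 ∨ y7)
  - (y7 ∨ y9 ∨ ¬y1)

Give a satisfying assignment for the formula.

y5 occurs only negated in the remaining clauses — set y5 = False.
Branch on y1: take y1 = False.
  then y4 is forced to True.
  then y6 is forced to True.
  then y7 is forced to True.
The remaining clauses are satisfied by y2 = False, y3 = False, y8 = True, y9 = True.
Every clause has at least one true literal under this assignment.

y1=False  y2=False  y3=False  y4=True  y5=False  y6=True  y7=True  y8=True  y9=True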